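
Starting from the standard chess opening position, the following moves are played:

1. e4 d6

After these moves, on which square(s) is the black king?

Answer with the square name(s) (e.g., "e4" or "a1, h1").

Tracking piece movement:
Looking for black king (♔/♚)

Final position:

  a b c d e f g h
  ─────────────────
8│♜ ♞ ♝ ♛ ♚ ♝ ♞ ♜│8
7│♟ ♟ ♟ · ♟ ♟ ♟ ♟│7
6│· · · ♟ · · · ·│6
5│· · · · · · · ·│5
4│· · · · ♙ · · ·│4
3│· · · · · · · ·│3
2│♙ ♙ ♙ ♙ · ♙ ♙ ♙│2
1│♖ ♘ ♗ ♕ ♔ ♗ ♘ ♖│1
  ─────────────────
  a b c d e f g h


e8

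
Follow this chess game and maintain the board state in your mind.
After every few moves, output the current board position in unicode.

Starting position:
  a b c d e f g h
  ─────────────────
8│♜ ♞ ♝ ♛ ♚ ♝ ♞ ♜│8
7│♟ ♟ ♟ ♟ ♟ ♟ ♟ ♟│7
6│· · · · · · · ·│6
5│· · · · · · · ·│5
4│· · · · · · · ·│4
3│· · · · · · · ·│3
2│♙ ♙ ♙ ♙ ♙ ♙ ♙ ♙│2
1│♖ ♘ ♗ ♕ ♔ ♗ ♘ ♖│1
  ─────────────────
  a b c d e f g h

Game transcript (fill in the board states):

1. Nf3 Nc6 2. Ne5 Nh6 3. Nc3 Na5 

  a b c d e f g h
  ─────────────────
8│♜ · ♝ ♛ ♚ ♝ · ♜│8
7│♟ ♟ ♟ ♟ ♟ ♟ ♟ ♟│7
6│· · · · · · · ♞│6
5│♞ · · · ♘ · · ·│5
4│· · · · · · · ·│4
3│· · ♘ · · · · ·│3
2│♙ ♙ ♙ ♙ ♙ ♙ ♙ ♙│2
1│♖ · ♗ ♕ ♔ ♗ · ♖│1
  ─────────────────
  a b c d e f g h

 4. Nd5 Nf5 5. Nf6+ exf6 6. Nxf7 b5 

  a b c d e f g h
  ─────────────────
8│♜ · ♝ ♛ ♚ ♝ · ♜│8
7│♟ · ♟ ♟ · ♘ ♟ ♟│7
6│· · · · · ♟ · ·│6
5│♞ ♟ · · · ♞ · ·│5
4│· · · · · · · ·│4
3│· · · · · · · ·│3
2│♙ ♙ ♙ ♙ ♙ ♙ ♙ ♙│2
1│♖ · ♗ ♕ ♔ ♗ · ♖│1
  ─────────────────
  a b c d e f g h

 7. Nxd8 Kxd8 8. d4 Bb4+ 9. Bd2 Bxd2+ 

  a b c d e f g h
  ─────────────────
8│♜ · ♝ ♚ · · · ♜│8
7│♟ · ♟ ♟ · · ♟ ♟│7
6│· · · · · ♟ · ·│6
5│♞ ♟ · · · ♞ · ·│5
4│· · · ♙ · · · ·│4
3│· · · · · · · ·│3
2│♙ ♙ ♙ ♝ ♙ ♙ ♙ ♙│2
1│♖ · · ♕ ♔ ♗ · ♖│1
  ─────────────────
  a b c d e f g h

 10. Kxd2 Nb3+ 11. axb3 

  a b c d e f g h
  ─────────────────
8│♜ · ♝ ♚ · · · ♜│8
7│♟ · ♟ ♟ · · ♟ ♟│7
6│· · · · · ♟ · ·│6
5│· ♟ · · · ♞ · ·│5
4│· · · ♙ · · · ·│4
3│· ♙ · · · · · ·│3
2│· ♙ ♙ ♔ ♙ ♙ ♙ ♙│2
1│♖ · · ♕ · ♗ · ♖│1
  ─────────────────
  a b c d e f g h


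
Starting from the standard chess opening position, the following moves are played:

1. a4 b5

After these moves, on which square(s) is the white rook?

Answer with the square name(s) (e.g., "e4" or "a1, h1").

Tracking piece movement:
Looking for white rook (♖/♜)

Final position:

  a b c d e f g h
  ─────────────────
8│♜ ♞ ♝ ♛ ♚ ♝ ♞ ♜│8
7│♟ · ♟ ♟ ♟ ♟ ♟ ♟│7
6│· · · · · · · ·│6
5│· ♟ · · · · · ·│5
4│♙ · · · · · · ·│4
3│· · · · · · · ·│3
2│· ♙ ♙ ♙ ♙ ♙ ♙ ♙│2
1│♖ ♘ ♗ ♕ ♔ ♗ ♘ ♖│1
  ─────────────────
  a b c d e f g h


a1, h1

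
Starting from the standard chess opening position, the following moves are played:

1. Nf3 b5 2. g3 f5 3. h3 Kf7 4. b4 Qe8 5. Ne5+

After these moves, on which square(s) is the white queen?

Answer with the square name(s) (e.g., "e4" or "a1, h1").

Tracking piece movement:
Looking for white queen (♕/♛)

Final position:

  a b c d e f g h
  ─────────────────
8│♜ ♞ ♝ · ♛ ♝ ♞ ♜│8
7│♟ · ♟ ♟ ♟ ♚ ♟ ♟│7
6│· · · · · · · ·│6
5│· ♟ · · ♘ ♟ · ·│5
4│· ♙ · · · · · ·│4
3│· · · · · · ♙ ♙│3
2│♙ · ♙ ♙ ♙ ♙ · ·│2
1│♖ ♘ ♗ ♕ ♔ ♗ · ♖│1
  ─────────────────
  a b c d e f g h


d1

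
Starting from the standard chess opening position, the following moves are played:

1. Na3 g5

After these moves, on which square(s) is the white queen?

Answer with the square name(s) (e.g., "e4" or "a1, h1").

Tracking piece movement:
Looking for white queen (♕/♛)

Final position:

  a b c d e f g h
  ─────────────────
8│♜ ♞ ♝ ♛ ♚ ♝ ♞ ♜│8
7│♟ ♟ ♟ ♟ ♟ ♟ · ♟│7
6│· · · · · · · ·│6
5│· · · · · · ♟ ·│5
4│· · · · · · · ·│4
3│♘ · · · · · · ·│3
2│♙ ♙ ♙ ♙ ♙ ♙ ♙ ♙│2
1│♖ · ♗ ♕ ♔ ♗ ♘ ♖│1
  ─────────────────
  a b c d e f g h


d1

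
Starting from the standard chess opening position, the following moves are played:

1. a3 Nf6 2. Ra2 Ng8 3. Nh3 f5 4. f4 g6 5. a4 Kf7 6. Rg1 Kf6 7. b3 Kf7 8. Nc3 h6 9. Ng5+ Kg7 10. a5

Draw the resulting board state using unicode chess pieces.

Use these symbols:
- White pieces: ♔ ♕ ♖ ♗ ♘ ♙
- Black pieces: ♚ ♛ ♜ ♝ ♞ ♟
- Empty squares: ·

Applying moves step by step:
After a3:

♜ ♞ ♝ ♛ ♚ ♝ ♞ ♜
♟ ♟ ♟ ♟ ♟ ♟ ♟ ♟
· · · · · · · ·
· · · · · · · ·
· · · · · · · ·
♙ · · · · · · ·
· ♙ ♙ ♙ ♙ ♙ ♙ ♙
♖ ♘ ♗ ♕ ♔ ♗ ♘ ♖


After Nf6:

♜ ♞ ♝ ♛ ♚ ♝ · ♜
♟ ♟ ♟ ♟ ♟ ♟ ♟ ♟
· · · · · ♞ · ·
· · · · · · · ·
· · · · · · · ·
♙ · · · · · · ·
· ♙ ♙ ♙ ♙ ♙ ♙ ♙
♖ ♘ ♗ ♕ ♔ ♗ ♘ ♖


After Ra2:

♜ ♞ ♝ ♛ ♚ ♝ · ♜
♟ ♟ ♟ ♟ ♟ ♟ ♟ ♟
· · · · · ♞ · ·
· · · · · · · ·
· · · · · · · ·
♙ · · · · · · ·
♖ ♙ ♙ ♙ ♙ ♙ ♙ ♙
· ♘ ♗ ♕ ♔ ♗ ♘ ♖


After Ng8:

♜ ♞ ♝ ♛ ♚ ♝ ♞ ♜
♟ ♟ ♟ ♟ ♟ ♟ ♟ ♟
· · · · · · · ·
· · · · · · · ·
· · · · · · · ·
♙ · · · · · · ·
♖ ♙ ♙ ♙ ♙ ♙ ♙ ♙
· ♘ ♗ ♕ ♔ ♗ ♘ ♖


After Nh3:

♜ ♞ ♝ ♛ ♚ ♝ ♞ ♜
♟ ♟ ♟ ♟ ♟ ♟ ♟ ♟
· · · · · · · ·
· · · · · · · ·
· · · · · · · ·
♙ · · · · · · ♘
♖ ♙ ♙ ♙ ♙ ♙ ♙ ♙
· ♘ ♗ ♕ ♔ ♗ · ♖


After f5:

♜ ♞ ♝ ♛ ♚ ♝ ♞ ♜
♟ ♟ ♟ ♟ ♟ · ♟ ♟
· · · · · · · ·
· · · · · ♟ · ·
· · · · · · · ·
♙ · · · · · · ♘
♖ ♙ ♙ ♙ ♙ ♙ ♙ ♙
· ♘ ♗ ♕ ♔ ♗ · ♖


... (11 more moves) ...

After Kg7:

♜ ♞ ♝ ♛ · ♝ ♞ ♜
♟ ♟ ♟ ♟ ♟ · ♚ ·
· · · · · · ♟ ♟
· · · · · ♟ ♘ ·
♙ · · · · ♙ · ·
· ♙ ♘ · · · · ·
♖ · ♙ ♙ ♙ · ♙ ♙
· · ♗ ♕ ♔ ♗ ♖ ·


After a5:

♜ ♞ ♝ ♛ · ♝ ♞ ♜
♟ ♟ ♟ ♟ ♟ · ♚ ·
· · · · · · ♟ ♟
♙ · · · · ♟ ♘ ·
· · · · · ♙ · ·
· ♙ ♘ · · · · ·
♖ · ♙ ♙ ♙ · ♙ ♙
· · ♗ ♕ ♔ ♗ ♖ ·



  a b c d e f g h
  ─────────────────
8│♜ ♞ ♝ ♛ · ♝ ♞ ♜│8
7│♟ ♟ ♟ ♟ ♟ · ♚ ·│7
6│· · · · · · ♟ ♟│6
5│♙ · · · · ♟ ♘ ·│5
4│· · · · · ♙ · ·│4
3│· ♙ ♘ · · · · ·│3
2│♖ · ♙ ♙ ♙ · ♙ ♙│2
1│· · ♗ ♕ ♔ ♗ ♖ ·│1
  ─────────────────
  a b c d e f g h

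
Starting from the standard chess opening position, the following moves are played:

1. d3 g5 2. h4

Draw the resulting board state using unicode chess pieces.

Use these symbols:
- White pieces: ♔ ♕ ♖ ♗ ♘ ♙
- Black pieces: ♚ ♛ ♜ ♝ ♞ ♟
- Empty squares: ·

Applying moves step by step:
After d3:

♜ ♞ ♝ ♛ ♚ ♝ ♞ ♜
♟ ♟ ♟ ♟ ♟ ♟ ♟ ♟
· · · · · · · ·
· · · · · · · ·
· · · · · · · ·
· · · ♙ · · · ·
♙ ♙ ♙ · ♙ ♙ ♙ ♙
♖ ♘ ♗ ♕ ♔ ♗ ♘ ♖


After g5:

♜ ♞ ♝ ♛ ♚ ♝ ♞ ♜
♟ ♟ ♟ ♟ ♟ ♟ · ♟
· · · · · · · ·
· · · · · · ♟ ·
· · · · · · · ·
· · · ♙ · · · ·
♙ ♙ ♙ · ♙ ♙ ♙ ♙
♖ ♘ ♗ ♕ ♔ ♗ ♘ ♖


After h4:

♜ ♞ ♝ ♛ ♚ ♝ ♞ ♜
♟ ♟ ♟ ♟ ♟ ♟ · ♟
· · · · · · · ·
· · · · · · ♟ ·
· · · · · · · ♙
· · · ♙ · · · ·
♙ ♙ ♙ · ♙ ♙ ♙ ·
♖ ♘ ♗ ♕ ♔ ♗ ♘ ♖



  a b c d e f g h
  ─────────────────
8│♜ ♞ ♝ ♛ ♚ ♝ ♞ ♜│8
7│♟ ♟ ♟ ♟ ♟ ♟ · ♟│7
6│· · · · · · · ·│6
5│· · · · · · ♟ ·│5
4│· · · · · · · ♙│4
3│· · · ♙ · · · ·│3
2│♙ ♙ ♙ · ♙ ♙ ♙ ·│2
1│♖ ♘ ♗ ♕ ♔ ♗ ♘ ♖│1
  ─────────────────
  a b c d e f g h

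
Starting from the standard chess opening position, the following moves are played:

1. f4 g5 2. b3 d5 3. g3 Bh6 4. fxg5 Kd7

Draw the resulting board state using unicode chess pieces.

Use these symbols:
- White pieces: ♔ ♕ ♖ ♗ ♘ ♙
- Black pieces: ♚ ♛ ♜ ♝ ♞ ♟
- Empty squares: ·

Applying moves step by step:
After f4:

♜ ♞ ♝ ♛ ♚ ♝ ♞ ♜
♟ ♟ ♟ ♟ ♟ ♟ ♟ ♟
· · · · · · · ·
· · · · · · · ·
· · · · · ♙ · ·
· · · · · · · ·
♙ ♙ ♙ ♙ ♙ · ♙ ♙
♖ ♘ ♗ ♕ ♔ ♗ ♘ ♖


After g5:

♜ ♞ ♝ ♛ ♚ ♝ ♞ ♜
♟ ♟ ♟ ♟ ♟ ♟ · ♟
· · · · · · · ·
· · · · · · ♟ ·
· · · · · ♙ · ·
· · · · · · · ·
♙ ♙ ♙ ♙ ♙ · ♙ ♙
♖ ♘ ♗ ♕ ♔ ♗ ♘ ♖


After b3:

♜ ♞ ♝ ♛ ♚ ♝ ♞ ♜
♟ ♟ ♟ ♟ ♟ ♟ · ♟
· · · · · · · ·
· · · · · · ♟ ·
· · · · · ♙ · ·
· ♙ · · · · · ·
♙ · ♙ ♙ ♙ · ♙ ♙
♖ ♘ ♗ ♕ ♔ ♗ ♘ ♖


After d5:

♜ ♞ ♝ ♛ ♚ ♝ ♞ ♜
♟ ♟ ♟ · ♟ ♟ · ♟
· · · · · · · ·
· · · ♟ · · ♟ ·
· · · · · ♙ · ·
· ♙ · · · · · ·
♙ · ♙ ♙ ♙ · ♙ ♙
♖ ♘ ♗ ♕ ♔ ♗ ♘ ♖


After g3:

♜ ♞ ♝ ♛ ♚ ♝ ♞ ♜
♟ ♟ ♟ · ♟ ♟ · ♟
· · · · · · · ·
· · · ♟ · · ♟ ·
· · · · · ♙ · ·
· ♙ · · · · ♙ ·
♙ · ♙ ♙ ♙ · · ♙
♖ ♘ ♗ ♕ ♔ ♗ ♘ ♖


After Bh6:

♜ ♞ ♝ ♛ ♚ · ♞ ♜
♟ ♟ ♟ · ♟ ♟ · ♟
· · · · · · · ♝
· · · ♟ · · ♟ ·
· · · · · ♙ · ·
· ♙ · · · · ♙ ·
♙ · ♙ ♙ ♙ · · ♙
♖ ♘ ♗ ♕ ♔ ♗ ♘ ♖


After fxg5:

♜ ♞ ♝ ♛ ♚ · ♞ ♜
♟ ♟ ♟ · ♟ ♟ · ♟
· · · · · · · ♝
· · · ♟ · · ♙ ·
· · · · · · · ·
· ♙ · · · · ♙ ·
♙ · ♙ ♙ ♙ · · ♙
♖ ♘ ♗ ♕ ♔ ♗ ♘ ♖


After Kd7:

♜ ♞ ♝ ♛ · · ♞ ♜
♟ ♟ ♟ ♚ ♟ ♟ · ♟
· · · · · · · ♝
· · · ♟ · · ♙ ·
· · · · · · · ·
· ♙ · · · · ♙ ·
♙ · ♙ ♙ ♙ · · ♙
♖ ♘ ♗ ♕ ♔ ♗ ♘ ♖



  a b c d e f g h
  ─────────────────
8│♜ ♞ ♝ ♛ · · ♞ ♜│8
7│♟ ♟ ♟ ♚ ♟ ♟ · ♟│7
6│· · · · · · · ♝│6
5│· · · ♟ · · ♙ ·│5
4│· · · · · · · ·│4
3│· ♙ · · · · ♙ ·│3
2│♙ · ♙ ♙ ♙ · · ♙│2
1│♖ ♘ ♗ ♕ ♔ ♗ ♘ ♖│1
  ─────────────────
  a b c d e f g h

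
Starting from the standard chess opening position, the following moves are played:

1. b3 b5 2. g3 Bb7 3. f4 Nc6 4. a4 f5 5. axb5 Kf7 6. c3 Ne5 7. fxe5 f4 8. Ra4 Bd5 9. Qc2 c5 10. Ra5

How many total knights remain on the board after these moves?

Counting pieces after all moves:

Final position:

  a b c d e f g h
  ─────────────────
8│♜ · · ♛ · ♝ ♞ ♜│8
7│♟ · · ♟ ♟ ♚ ♟ ♟│7
6│· · · · · · · ·│6
5│♖ ♙ ♟ ♝ ♙ · · ·│5
4│· · · · · ♟ · ·│4
3│· ♙ ♙ · · · ♙ ·│3
2│· · ♕ ♙ ♙ · · ♙│2
1│· ♘ ♗ · ♔ ♗ ♘ ♖│1
  ─────────────────
  a b c d e f g h


3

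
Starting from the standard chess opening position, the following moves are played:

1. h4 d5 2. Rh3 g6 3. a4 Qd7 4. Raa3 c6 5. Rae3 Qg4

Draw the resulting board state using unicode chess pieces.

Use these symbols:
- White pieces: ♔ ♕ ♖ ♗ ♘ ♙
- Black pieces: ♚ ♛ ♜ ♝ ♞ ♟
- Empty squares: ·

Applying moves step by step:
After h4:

♜ ♞ ♝ ♛ ♚ ♝ ♞ ♜
♟ ♟ ♟ ♟ ♟ ♟ ♟ ♟
· · · · · · · ·
· · · · · · · ·
· · · · · · · ♙
· · · · · · · ·
♙ ♙ ♙ ♙ ♙ ♙ ♙ ·
♖ ♘ ♗ ♕ ♔ ♗ ♘ ♖


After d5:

♜ ♞ ♝ ♛ ♚ ♝ ♞ ♜
♟ ♟ ♟ · ♟ ♟ ♟ ♟
· · · · · · · ·
· · · ♟ · · · ·
· · · · · · · ♙
· · · · · · · ·
♙ ♙ ♙ ♙ ♙ ♙ ♙ ·
♖ ♘ ♗ ♕ ♔ ♗ ♘ ♖


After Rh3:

♜ ♞ ♝ ♛ ♚ ♝ ♞ ♜
♟ ♟ ♟ · ♟ ♟ ♟ ♟
· · · · · · · ·
· · · ♟ · · · ·
· · · · · · · ♙
· · · · · · · ♖
♙ ♙ ♙ ♙ ♙ ♙ ♙ ·
♖ ♘ ♗ ♕ ♔ ♗ ♘ ·


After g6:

♜ ♞ ♝ ♛ ♚ ♝ ♞ ♜
♟ ♟ ♟ · ♟ ♟ · ♟
· · · · · · ♟ ·
· · · ♟ · · · ·
· · · · · · · ♙
· · · · · · · ♖
♙ ♙ ♙ ♙ ♙ ♙ ♙ ·
♖ ♘ ♗ ♕ ♔ ♗ ♘ ·


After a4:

♜ ♞ ♝ ♛ ♚ ♝ ♞ ♜
♟ ♟ ♟ · ♟ ♟ · ♟
· · · · · · ♟ ·
· · · ♟ · · · ·
♙ · · · · · · ♙
· · · · · · · ♖
· ♙ ♙ ♙ ♙ ♙ ♙ ·
♖ ♘ ♗ ♕ ♔ ♗ ♘ ·


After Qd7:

♜ ♞ ♝ · ♚ ♝ ♞ ♜
♟ ♟ ♟ ♛ ♟ ♟ · ♟
· · · · · · ♟ ·
· · · ♟ · · · ·
♙ · · · · · · ♙
· · · · · · · ♖
· ♙ ♙ ♙ ♙ ♙ ♙ ·
♖ ♘ ♗ ♕ ♔ ♗ ♘ ·


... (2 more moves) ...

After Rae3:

♜ ♞ ♝ · ♚ ♝ ♞ ♜
♟ ♟ · ♛ ♟ ♟ · ♟
· · ♟ · · · ♟ ·
· · · ♟ · · · ·
♙ · · · · · · ♙
· · · · ♖ · · ♖
· ♙ ♙ ♙ ♙ ♙ ♙ ·
· ♘ ♗ ♕ ♔ ♗ ♘ ·


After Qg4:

♜ ♞ ♝ · ♚ ♝ ♞ ♜
♟ ♟ · · ♟ ♟ · ♟
· · ♟ · · · ♟ ·
· · · ♟ · · · ·
♙ · · · · · ♛ ♙
· · · · ♖ · · ♖
· ♙ ♙ ♙ ♙ ♙ ♙ ·
· ♘ ♗ ♕ ♔ ♗ ♘ ·



  a b c d e f g h
  ─────────────────
8│♜ ♞ ♝ · ♚ ♝ ♞ ♜│8
7│♟ ♟ · · ♟ ♟ · ♟│7
6│· · ♟ · · · ♟ ·│6
5│· · · ♟ · · · ·│5
4│♙ · · · · · ♛ ♙│4
3│· · · · ♖ · · ♖│3
2│· ♙ ♙ ♙ ♙ ♙ ♙ ·│2
1│· ♘ ♗ ♕ ♔ ♗ ♘ ·│1
  ─────────────────
  a b c d e f g h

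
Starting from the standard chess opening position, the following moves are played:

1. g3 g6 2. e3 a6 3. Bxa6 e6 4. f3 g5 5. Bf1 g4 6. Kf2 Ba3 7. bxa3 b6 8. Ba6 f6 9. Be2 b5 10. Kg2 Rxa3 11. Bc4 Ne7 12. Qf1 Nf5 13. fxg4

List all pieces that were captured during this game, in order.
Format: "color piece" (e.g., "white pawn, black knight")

Tracking captures:
  Bxa6: captured black pawn
  bxa3: captured black bishop
  Rxa3: captured white pawn
  fxg4: captured black pawn

black pawn, black bishop, white pawn, black pawn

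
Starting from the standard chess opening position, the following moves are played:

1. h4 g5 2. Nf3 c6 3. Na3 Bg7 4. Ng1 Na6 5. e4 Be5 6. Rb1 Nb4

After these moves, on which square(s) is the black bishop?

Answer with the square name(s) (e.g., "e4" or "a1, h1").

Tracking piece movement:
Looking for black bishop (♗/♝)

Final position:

  a b c d e f g h
  ─────────────────
8│♜ · ♝ ♛ ♚ · ♞ ♜│8
7│♟ ♟ · ♟ ♟ ♟ · ♟│7
6│· · ♟ · · · · ·│6
5│· · · · ♝ · ♟ ·│5
4│· ♞ · · ♙ · · ♙│4
3│♘ · · · · · · ·│3
2│♙ ♙ ♙ ♙ · ♙ ♙ ·│2
1│· ♖ ♗ ♕ ♔ ♗ ♘ ♖│1
  ─────────────────
  a b c d e f g h


c8, e5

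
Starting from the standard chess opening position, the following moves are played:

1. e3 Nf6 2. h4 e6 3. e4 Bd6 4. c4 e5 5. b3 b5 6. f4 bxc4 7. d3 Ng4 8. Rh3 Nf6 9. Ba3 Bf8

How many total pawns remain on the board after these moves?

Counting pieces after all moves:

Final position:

  a b c d e f g h
  ─────────────────
8│♜ ♞ ♝ ♛ ♚ ♝ · ♜│8
7│♟ · ♟ ♟ · ♟ ♟ ♟│7
6│· · · · · ♞ · ·│6
5│· · · · ♟ · · ·│5
4│· · ♟ · ♙ ♙ · ♙│4
3│♗ ♙ · ♙ · · · ♖│3
2│♙ · · · · · ♙ ·│2
1│♖ ♘ · ♕ ♔ ♗ ♘ ·│1
  ─────────────────
  a b c d e f g h


15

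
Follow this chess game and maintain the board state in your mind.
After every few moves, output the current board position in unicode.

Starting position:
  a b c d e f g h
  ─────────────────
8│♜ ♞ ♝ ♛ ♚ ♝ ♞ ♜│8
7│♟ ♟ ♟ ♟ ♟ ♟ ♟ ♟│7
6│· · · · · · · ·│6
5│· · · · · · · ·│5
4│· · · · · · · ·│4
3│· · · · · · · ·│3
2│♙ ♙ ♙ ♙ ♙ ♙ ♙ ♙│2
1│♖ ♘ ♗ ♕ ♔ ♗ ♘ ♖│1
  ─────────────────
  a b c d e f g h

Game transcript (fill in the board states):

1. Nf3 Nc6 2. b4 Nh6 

  a b c d e f g h
  ─────────────────
8│♜ · ♝ ♛ ♚ ♝ · ♜│8
7│♟ ♟ ♟ ♟ ♟ ♟ ♟ ♟│7
6│· · ♞ · · · · ♞│6
5│· · · · · · · ·│5
4│· ♙ · · · · · ·│4
3│· · · · · ♘ · ·│3
2│♙ · ♙ ♙ ♙ ♙ ♙ ♙│2
1│♖ ♘ ♗ ♕ ♔ ♗ · ♖│1
  ─────────────────
  a b c d e f g h

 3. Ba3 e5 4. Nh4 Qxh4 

  a b c d e f g h
  ─────────────────
8│♜ · ♝ · ♚ ♝ · ♜│8
7│♟ ♟ ♟ ♟ · ♟ ♟ ♟│7
6│· · ♞ · · · · ♞│6
5│· · · · ♟ · · ·│5
4│· ♙ · · · · · ♛│4
3│♗ · · · · · · ·│3
2│♙ · ♙ ♙ ♙ ♙ ♙ ♙│2
1│♖ ♘ · ♕ ♔ ♗ · ♖│1
  ─────────────────
  a b c d e f g h

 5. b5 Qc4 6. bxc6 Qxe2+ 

  a b c d e f g h
  ─────────────────
8│♜ · ♝ · ♚ ♝ · ♜│8
7│♟ ♟ ♟ ♟ · ♟ ♟ ♟│7
6│· · ♙ · · · · ♞│6
5│· · · · ♟ · · ·│5
4│· · · · · · · ·│4
3│♗ · · · · · · ·│3
2│♙ · ♙ ♙ ♛ ♙ ♙ ♙│2
1│♖ ♘ · ♕ ♔ ♗ · ♖│1
  ─────────────────
  a b c d e f g h

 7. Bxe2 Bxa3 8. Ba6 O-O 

  a b c d e f g h
  ─────────────────
8│♜ · ♝ · · ♜ ♚ ·│8
7│♟ ♟ ♟ ♟ · ♟ ♟ ♟│7
6│♗ · ♙ · · · · ♞│6
5│· · · · ♟ · · ·│5
4│· · · · · · · ·│4
3│♝ · · · · · · ·│3
2│♙ · ♙ ♙ · ♙ ♙ ♙│2
1│♖ ♘ · ♕ ♔ · · ♖│1
  ─────────────────
  a b c d e f g h

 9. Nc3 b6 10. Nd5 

  a b c d e f g h
  ─────────────────
8│♜ · ♝ · · ♜ ♚ ·│8
7│♟ · ♟ ♟ · ♟ ♟ ♟│7
6│♗ ♟ ♙ · · · · ♞│6
5│· · · ♘ ♟ · · ·│5
4│· · · · · · · ·│4
3│♝ · · · · · · ·│3
2│♙ · ♙ ♙ · ♙ ♙ ♙│2
1│♖ · · ♕ ♔ · · ♖│1
  ─────────────────
  a b c d e f g h


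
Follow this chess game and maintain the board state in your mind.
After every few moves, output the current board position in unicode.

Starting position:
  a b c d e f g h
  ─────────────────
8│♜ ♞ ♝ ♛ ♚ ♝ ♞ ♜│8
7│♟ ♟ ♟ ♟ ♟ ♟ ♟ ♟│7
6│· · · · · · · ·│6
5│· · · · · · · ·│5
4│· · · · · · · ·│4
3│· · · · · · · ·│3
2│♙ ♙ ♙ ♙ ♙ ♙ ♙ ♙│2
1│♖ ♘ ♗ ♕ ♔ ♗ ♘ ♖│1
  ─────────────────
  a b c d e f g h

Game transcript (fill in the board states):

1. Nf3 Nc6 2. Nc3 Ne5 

  a b c d e f g h
  ─────────────────
8│♜ · ♝ ♛ ♚ ♝ ♞ ♜│8
7│♟ ♟ ♟ ♟ ♟ ♟ ♟ ♟│7
6│· · · · · · · ·│6
5│· · · · ♞ · · ·│5
4│· · · · · · · ·│4
3│· · ♘ · · ♘ · ·│3
2│♙ ♙ ♙ ♙ ♙ ♙ ♙ ♙│2
1│♖ · ♗ ♕ ♔ ♗ · ♖│1
  ─────────────────
  a b c d e f g h

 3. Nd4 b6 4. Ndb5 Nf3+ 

  a b c d e f g h
  ─────────────────
8│♜ · ♝ ♛ ♚ ♝ ♞ ♜│8
7│♟ · ♟ ♟ ♟ ♟ ♟ ♟│7
6│· ♟ · · · · · ·│6
5│· ♘ · · · · · ·│5
4│· · · · · · · ·│4
3│· · ♘ · · ♞ · ·│3
2│♙ ♙ ♙ ♙ ♙ ♙ ♙ ♙│2
1│♖ · ♗ ♕ ♔ ♗ · ♖│1
  ─────────────────
  a b c d e f g h

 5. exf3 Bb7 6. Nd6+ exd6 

  a b c d e f g h
  ─────────────────
8│♜ · · ♛ ♚ ♝ ♞ ♜│8
7│♟ ♝ ♟ ♟ · ♟ ♟ ♟│7
6│· ♟ · ♟ · · · ·│6
5│· · · · · · · ·│5
4│· · · · · · · ·│4
3│· · ♘ · · ♙ · ·│3
2│♙ ♙ ♙ ♙ · ♙ ♙ ♙│2
1│♖ · ♗ ♕ ♔ ♗ · ♖│1
  ─────────────────
  a b c d e f g h

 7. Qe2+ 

  a b c d e f g h
  ─────────────────
8│♜ · · ♛ ♚ ♝ ♞ ♜│8
7│♟ ♝ ♟ ♟ · ♟ ♟ ♟│7
6│· ♟ · ♟ · · · ·│6
5│· · · · · · · ·│5
4│· · · · · · · ·│4
3│· · ♘ · · ♙ · ·│3
2│♙ ♙ ♙ ♙ ♕ ♙ ♙ ♙│2
1│♖ · ♗ · ♔ ♗ · ♖│1
  ─────────────────
  a b c d e f g h


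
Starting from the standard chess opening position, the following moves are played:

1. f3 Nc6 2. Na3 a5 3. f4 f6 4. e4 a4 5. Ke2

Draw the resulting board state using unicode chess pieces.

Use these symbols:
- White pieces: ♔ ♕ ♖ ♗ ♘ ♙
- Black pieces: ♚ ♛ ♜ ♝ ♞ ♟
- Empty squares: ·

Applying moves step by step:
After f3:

♜ ♞ ♝ ♛ ♚ ♝ ♞ ♜
♟ ♟ ♟ ♟ ♟ ♟ ♟ ♟
· · · · · · · ·
· · · · · · · ·
· · · · · · · ·
· · · · · ♙ · ·
♙ ♙ ♙ ♙ ♙ · ♙ ♙
♖ ♘ ♗ ♕ ♔ ♗ ♘ ♖


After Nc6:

♜ · ♝ ♛ ♚ ♝ ♞ ♜
♟ ♟ ♟ ♟ ♟ ♟ ♟ ♟
· · ♞ · · · · ·
· · · · · · · ·
· · · · · · · ·
· · · · · ♙ · ·
♙ ♙ ♙ ♙ ♙ · ♙ ♙
♖ ♘ ♗ ♕ ♔ ♗ ♘ ♖


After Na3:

♜ · ♝ ♛ ♚ ♝ ♞ ♜
♟ ♟ ♟ ♟ ♟ ♟ ♟ ♟
· · ♞ · · · · ·
· · · · · · · ·
· · · · · · · ·
♘ · · · · ♙ · ·
♙ ♙ ♙ ♙ ♙ · ♙ ♙
♖ · ♗ ♕ ♔ ♗ ♘ ♖


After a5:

♜ · ♝ ♛ ♚ ♝ ♞ ♜
· ♟ ♟ ♟ ♟ ♟ ♟ ♟
· · ♞ · · · · ·
♟ · · · · · · ·
· · · · · · · ·
♘ · · · · ♙ · ·
♙ ♙ ♙ ♙ ♙ · ♙ ♙
♖ · ♗ ♕ ♔ ♗ ♘ ♖


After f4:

♜ · ♝ ♛ ♚ ♝ ♞ ♜
· ♟ ♟ ♟ ♟ ♟ ♟ ♟
· · ♞ · · · · ·
♟ · · · · · · ·
· · · · · ♙ · ·
♘ · · · · · · ·
♙ ♙ ♙ ♙ ♙ · ♙ ♙
♖ · ♗ ♕ ♔ ♗ ♘ ♖


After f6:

♜ · ♝ ♛ ♚ ♝ ♞ ♜
· ♟ ♟ ♟ ♟ · ♟ ♟
· · ♞ · · ♟ · ·
♟ · · · · · · ·
· · · · · ♙ · ·
♘ · · · · · · ·
♙ ♙ ♙ ♙ ♙ · ♙ ♙
♖ · ♗ ♕ ♔ ♗ ♘ ♖


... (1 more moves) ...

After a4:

♜ · ♝ ♛ ♚ ♝ ♞ ♜
· ♟ ♟ ♟ ♟ · ♟ ♟
· · ♞ · · ♟ · ·
· · · · · · · ·
♟ · · · ♙ ♙ · ·
♘ · · · · · · ·
♙ ♙ ♙ ♙ · · ♙ ♙
♖ · ♗ ♕ ♔ ♗ ♘ ♖


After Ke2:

♜ · ♝ ♛ ♚ ♝ ♞ ♜
· ♟ ♟ ♟ ♟ · ♟ ♟
· · ♞ · · ♟ · ·
· · · · · · · ·
♟ · · · ♙ ♙ · ·
♘ · · · · · · ·
♙ ♙ ♙ ♙ ♔ · ♙ ♙
♖ · ♗ ♕ · ♗ ♘ ♖



  a b c d e f g h
  ─────────────────
8│♜ · ♝ ♛ ♚ ♝ ♞ ♜│8
7│· ♟ ♟ ♟ ♟ · ♟ ♟│7
6│· · ♞ · · ♟ · ·│6
5│· · · · · · · ·│5
4│♟ · · · ♙ ♙ · ·│4
3│♘ · · · · · · ·│3
2│♙ ♙ ♙ ♙ ♔ · ♙ ♙│2
1│♖ · ♗ ♕ · ♗ ♘ ♖│1
  ─────────────────
  a b c d e f g h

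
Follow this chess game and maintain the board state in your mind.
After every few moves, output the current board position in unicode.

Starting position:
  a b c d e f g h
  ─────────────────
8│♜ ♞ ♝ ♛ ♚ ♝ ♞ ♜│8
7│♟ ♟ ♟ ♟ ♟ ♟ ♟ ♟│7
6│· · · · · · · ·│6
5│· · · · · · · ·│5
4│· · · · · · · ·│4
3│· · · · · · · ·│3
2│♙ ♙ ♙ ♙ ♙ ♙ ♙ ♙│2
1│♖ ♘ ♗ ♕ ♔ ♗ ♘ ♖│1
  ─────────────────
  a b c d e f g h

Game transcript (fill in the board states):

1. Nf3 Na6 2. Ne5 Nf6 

  a b c d e f g h
  ─────────────────
8│♜ · ♝ ♛ ♚ ♝ · ♜│8
7│♟ ♟ ♟ ♟ ♟ ♟ ♟ ♟│7
6│♞ · · · · ♞ · ·│6
5│· · · · ♘ · · ·│5
4│· · · · · · · ·│4
3│· · · · · · · ·│3
2│♙ ♙ ♙ ♙ ♙ ♙ ♙ ♙│2
1│♖ ♘ ♗ ♕ ♔ ♗ · ♖│1
  ─────────────────
  a b c d e f g h

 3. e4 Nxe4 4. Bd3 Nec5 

  a b c d e f g h
  ─────────────────
8│♜ · ♝ ♛ ♚ ♝ · ♜│8
7│♟ ♟ ♟ ♟ ♟ ♟ ♟ ♟│7
6│♞ · · · · · · ·│6
5│· · ♞ · ♘ · · ·│5
4│· · · · · · · ·│4
3│· · · ♗ · · · ·│3
2│♙ ♙ ♙ ♙ · ♙ ♙ ♙│2
1│♖ ♘ ♗ ♕ ♔ · · ♖│1
  ─────────────────
  a b c d e f g h

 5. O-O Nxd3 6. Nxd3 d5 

  a b c d e f g h
  ─────────────────
8│♜ · ♝ ♛ ♚ ♝ · ♜│8
7│♟ ♟ ♟ · ♟ ♟ ♟ ♟│7
6│♞ · · · · · · ·│6
5│· · · ♟ · · · ·│5
4│· · · · · · · ·│4
3│· · · ♘ · · · ·│3
2│♙ ♙ ♙ ♙ · ♙ ♙ ♙│2
1│♖ ♘ ♗ ♕ · ♖ ♔ ·│1
  ─────────────────
  a b c d e f g h



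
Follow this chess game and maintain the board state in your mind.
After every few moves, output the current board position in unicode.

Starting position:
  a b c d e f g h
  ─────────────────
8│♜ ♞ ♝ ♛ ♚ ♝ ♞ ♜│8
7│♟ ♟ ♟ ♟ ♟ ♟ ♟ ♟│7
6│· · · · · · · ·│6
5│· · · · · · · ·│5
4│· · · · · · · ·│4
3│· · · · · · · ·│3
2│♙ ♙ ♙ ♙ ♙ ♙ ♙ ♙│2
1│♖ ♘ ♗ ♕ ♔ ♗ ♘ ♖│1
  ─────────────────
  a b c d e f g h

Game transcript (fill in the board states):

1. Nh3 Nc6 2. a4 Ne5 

  a b c d e f g h
  ─────────────────
8│♜ · ♝ ♛ ♚ ♝ ♞ ♜│8
7│♟ ♟ ♟ ♟ ♟ ♟ ♟ ♟│7
6│· · · · · · · ·│6
5│· · · · ♞ · · ·│5
4│♙ · · · · · · ·│4
3│· · · · · · · ♘│3
2│· ♙ ♙ ♙ ♙ ♙ ♙ ♙│2
1│♖ ♘ ♗ ♕ ♔ ♗ · ♖│1
  ─────────────────
  a b c d e f g h

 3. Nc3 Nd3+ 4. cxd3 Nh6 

  a b c d e f g h
  ─────────────────
8│♜ · ♝ ♛ ♚ ♝ · ♜│8
7│♟ ♟ ♟ ♟ ♟ ♟ ♟ ♟│7
6│· · · · · · · ♞│6
5│· · · · · · · ·│5
4│♙ · · · · · · ·│4
3│· · ♘ ♙ · · · ♘│3
2│· ♙ · ♙ ♙ ♙ ♙ ♙│2
1│♖ · ♗ ♕ ♔ ♗ · ♖│1
  ─────────────────
  a b c d e f g h

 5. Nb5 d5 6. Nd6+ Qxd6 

  a b c d e f g h
  ─────────────────
8│♜ · ♝ · ♚ ♝ · ♜│8
7│♟ ♟ ♟ · ♟ ♟ ♟ ♟│7
6│· · · ♛ · · · ♞│6
5│· · · ♟ · · · ·│5
4│♙ · · · · · · ·│4
3│· · · ♙ · · · ♘│3
2│· ♙ · ♙ ♙ ♙ ♙ ♙│2
1│♖ · ♗ ♕ ♔ ♗ · ♖│1
  ─────────────────
  a b c d e f g h

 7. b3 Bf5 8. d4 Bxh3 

  a b c d e f g h
  ─────────────────
8│♜ · · · ♚ ♝ · ♜│8
7│♟ ♟ ♟ · ♟ ♟ ♟ ♟│7
6│· · · ♛ · · · ♞│6
5│· · · ♟ · · · ·│5
4│♙ · · ♙ · · · ·│4
3│· ♙ · · · · · ♝│3
2│· · · ♙ ♙ ♙ ♙ ♙│2
1│♖ · ♗ ♕ ♔ ♗ · ♖│1
  ─────────────────
  a b c d e f g h

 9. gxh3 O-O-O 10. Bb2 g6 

  a b c d e f g h
  ─────────────────
8│· · ♚ ♜ · ♝ · ♜│8
7│♟ ♟ ♟ · ♟ ♟ · ♟│7
6│· · · ♛ · · ♟ ♞│6
5│· · · ♟ · · · ·│5
4│♙ · · ♙ · · · ·│4
3│· ♙ · · · · · ♙│3
2│· ♗ · ♙ ♙ ♙ · ♙│2
1│♖ · · ♕ ♔ ♗ · ♖│1
  ─────────────────
  a b c d e f g h



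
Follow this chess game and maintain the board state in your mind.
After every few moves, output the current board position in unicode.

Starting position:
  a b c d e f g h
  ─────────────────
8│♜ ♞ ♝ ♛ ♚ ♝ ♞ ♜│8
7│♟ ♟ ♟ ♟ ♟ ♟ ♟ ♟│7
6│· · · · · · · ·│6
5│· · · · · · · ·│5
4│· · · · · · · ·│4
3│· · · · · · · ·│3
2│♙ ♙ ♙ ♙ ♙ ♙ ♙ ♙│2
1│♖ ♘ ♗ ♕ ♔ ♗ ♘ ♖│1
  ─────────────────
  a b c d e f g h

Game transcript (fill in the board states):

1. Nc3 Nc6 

  a b c d e f g h
  ─────────────────
8│♜ · ♝ ♛ ♚ ♝ ♞ ♜│8
7│♟ ♟ ♟ ♟ ♟ ♟ ♟ ♟│7
6│· · ♞ · · · · ·│6
5│· · · · · · · ·│5
4│· · · · · · · ·│4
3│· · ♘ · · · · ·│3
2│♙ ♙ ♙ ♙ ♙ ♙ ♙ ♙│2
1│♖ · ♗ ♕ ♔ ♗ ♘ ♖│1
  ─────────────────
  a b c d e f g h

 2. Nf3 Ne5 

  a b c d e f g h
  ─────────────────
8│♜ · ♝ ♛ ♚ ♝ ♞ ♜│8
7│♟ ♟ ♟ ♟ ♟ ♟ ♟ ♟│7
6│· · · · · · · ·│6
5│· · · · ♞ · · ·│5
4│· · · · · · · ·│4
3│· · ♘ · · ♘ · ·│3
2│♙ ♙ ♙ ♙ ♙ ♙ ♙ ♙│2
1│♖ · ♗ ♕ ♔ ♗ · ♖│1
  ─────────────────
  a b c d e f g h

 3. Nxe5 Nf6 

  a b c d e f g h
  ─────────────────
8│♜ · ♝ ♛ ♚ ♝ · ♜│8
7│♟ ♟ ♟ ♟ ♟ ♟ ♟ ♟│7
6│· · · · · ♞ · ·│6
5│· · · · ♘ · · ·│5
4│· · · · · · · ·│4
3│· · ♘ · · · · ·│3
2│♙ ♙ ♙ ♙ ♙ ♙ ♙ ♙│2
1│♖ · ♗ ♕ ♔ ♗ · ♖│1
  ─────────────────
  a b c d e f g h

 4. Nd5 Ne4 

  a b c d e f g h
  ─────────────────
8│♜ · ♝ ♛ ♚ ♝ · ♜│8
7│♟ ♟ ♟ ♟ ♟ ♟ ♟ ♟│7
6│· · · · · · · ·│6
5│· · · ♘ ♘ · · ·│5
4│· · · · ♞ · · ·│4
3│· · · · · · · ·│3
2│♙ ♙ ♙ ♙ ♙ ♙ ♙ ♙│2
1│♖ · ♗ ♕ ♔ ♗ · ♖│1
  ─────────────────
  a b c d e f g h

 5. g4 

  a b c d e f g h
  ─────────────────
8│♜ · ♝ ♛ ♚ ♝ · ♜│8
7│♟ ♟ ♟ ♟ ♟ ♟ ♟ ♟│7
6│· · · · · · · ·│6
5│· · · ♘ ♘ · · ·│5
4│· · · · ♞ · ♙ ·│4
3│· · · · · · · ·│3
2│♙ ♙ ♙ ♙ ♙ ♙ · ♙│2
1│♖ · ♗ ♕ ♔ ♗ · ♖│1
  ─────────────────
  a b c d e f g h


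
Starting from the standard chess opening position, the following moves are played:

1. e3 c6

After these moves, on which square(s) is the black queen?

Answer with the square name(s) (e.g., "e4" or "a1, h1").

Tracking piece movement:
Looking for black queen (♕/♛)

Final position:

  a b c d e f g h
  ─────────────────
8│♜ ♞ ♝ ♛ ♚ ♝ ♞ ♜│8
7│♟ ♟ · ♟ ♟ ♟ ♟ ♟│7
6│· · ♟ · · · · ·│6
5│· · · · · · · ·│5
4│· · · · · · · ·│4
3│· · · · ♙ · · ·│3
2│♙ ♙ ♙ ♙ · ♙ ♙ ♙│2
1│♖ ♘ ♗ ♕ ♔ ♗ ♘ ♖│1
  ─────────────────
  a b c d e f g h


d8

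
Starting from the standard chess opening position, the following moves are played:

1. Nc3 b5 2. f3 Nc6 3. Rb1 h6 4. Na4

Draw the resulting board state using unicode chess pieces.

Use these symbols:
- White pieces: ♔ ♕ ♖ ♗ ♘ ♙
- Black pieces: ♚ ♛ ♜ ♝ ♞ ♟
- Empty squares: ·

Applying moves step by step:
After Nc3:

♜ ♞ ♝ ♛ ♚ ♝ ♞ ♜
♟ ♟ ♟ ♟ ♟ ♟ ♟ ♟
· · · · · · · ·
· · · · · · · ·
· · · · · · · ·
· · ♘ · · · · ·
♙ ♙ ♙ ♙ ♙ ♙ ♙ ♙
♖ · ♗ ♕ ♔ ♗ ♘ ♖


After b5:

♜ ♞ ♝ ♛ ♚ ♝ ♞ ♜
♟ · ♟ ♟ ♟ ♟ ♟ ♟
· · · · · · · ·
· ♟ · · · · · ·
· · · · · · · ·
· · ♘ · · · · ·
♙ ♙ ♙ ♙ ♙ ♙ ♙ ♙
♖ · ♗ ♕ ♔ ♗ ♘ ♖


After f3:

♜ ♞ ♝ ♛ ♚ ♝ ♞ ♜
♟ · ♟ ♟ ♟ ♟ ♟ ♟
· · · · · · · ·
· ♟ · · · · · ·
· · · · · · · ·
· · ♘ · · ♙ · ·
♙ ♙ ♙ ♙ ♙ · ♙ ♙
♖ · ♗ ♕ ♔ ♗ ♘ ♖


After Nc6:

♜ · ♝ ♛ ♚ ♝ ♞ ♜
♟ · ♟ ♟ ♟ ♟ ♟ ♟
· · ♞ · · · · ·
· ♟ · · · · · ·
· · · · · · · ·
· · ♘ · · ♙ · ·
♙ ♙ ♙ ♙ ♙ · ♙ ♙
♖ · ♗ ♕ ♔ ♗ ♘ ♖


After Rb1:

♜ · ♝ ♛ ♚ ♝ ♞ ♜
♟ · ♟ ♟ ♟ ♟ ♟ ♟
· · ♞ · · · · ·
· ♟ · · · · · ·
· · · · · · · ·
· · ♘ · · ♙ · ·
♙ ♙ ♙ ♙ ♙ · ♙ ♙
· ♖ ♗ ♕ ♔ ♗ ♘ ♖


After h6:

♜ · ♝ ♛ ♚ ♝ ♞ ♜
♟ · ♟ ♟ ♟ ♟ ♟ ·
· · ♞ · · · · ♟
· ♟ · · · · · ·
· · · · · · · ·
· · ♘ · · ♙ · ·
♙ ♙ ♙ ♙ ♙ · ♙ ♙
· ♖ ♗ ♕ ♔ ♗ ♘ ♖


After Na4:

♜ · ♝ ♛ ♚ ♝ ♞ ♜
♟ · ♟ ♟ ♟ ♟ ♟ ·
· · ♞ · · · · ♟
· ♟ · · · · · ·
♘ · · · · · · ·
· · · · · ♙ · ·
♙ ♙ ♙ ♙ ♙ · ♙ ♙
· ♖ ♗ ♕ ♔ ♗ ♘ ♖



  a b c d e f g h
  ─────────────────
8│♜ · ♝ ♛ ♚ ♝ ♞ ♜│8
7│♟ · ♟ ♟ ♟ ♟ ♟ ·│7
6│· · ♞ · · · · ♟│6
5│· ♟ · · · · · ·│5
4│♘ · · · · · · ·│4
3│· · · · · ♙ · ·│3
2│♙ ♙ ♙ ♙ ♙ · ♙ ♙│2
1│· ♖ ♗ ♕ ♔ ♗ ♘ ♖│1
  ─────────────────
  a b c d e f g h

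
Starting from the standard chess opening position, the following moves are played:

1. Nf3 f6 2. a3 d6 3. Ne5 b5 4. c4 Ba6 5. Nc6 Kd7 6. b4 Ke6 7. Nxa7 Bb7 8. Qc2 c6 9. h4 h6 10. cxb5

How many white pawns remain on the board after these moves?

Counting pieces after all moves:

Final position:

  a b c d e f g h
  ─────────────────
8│♜ ♞ · ♛ · ♝ ♞ ♜│8
7│♘ ♝ · · ♟ · ♟ ·│7
6│· · ♟ ♟ ♚ ♟ · ♟│6
5│· ♙ · · · · · ·│5
4│· ♙ · · · · · ♙│4
3│♙ · · · · · · ·│3
2│· · ♕ ♙ ♙ ♙ ♙ ·│2
1│♖ ♘ ♗ · ♔ ♗ · ♖│1
  ─────────────────
  a b c d e f g h


8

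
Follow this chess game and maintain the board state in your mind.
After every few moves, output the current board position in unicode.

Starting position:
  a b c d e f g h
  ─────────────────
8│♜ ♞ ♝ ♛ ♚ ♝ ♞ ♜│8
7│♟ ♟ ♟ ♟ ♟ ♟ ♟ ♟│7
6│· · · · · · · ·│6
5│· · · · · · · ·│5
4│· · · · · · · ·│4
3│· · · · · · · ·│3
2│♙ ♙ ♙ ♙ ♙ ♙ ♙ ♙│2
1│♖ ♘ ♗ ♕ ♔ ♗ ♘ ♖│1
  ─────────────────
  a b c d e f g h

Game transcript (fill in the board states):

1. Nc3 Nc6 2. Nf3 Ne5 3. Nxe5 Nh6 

  a b c d e f g h
  ─────────────────
8│♜ · ♝ ♛ ♚ ♝ · ♜│8
7│♟ ♟ ♟ ♟ ♟ ♟ ♟ ♟│7
6│· · · · · · · ♞│6
5│· · · · ♘ · · ·│5
4│· · · · · · · ·│4
3│· · ♘ · · · · ·│3
2│♙ ♙ ♙ ♙ ♙ ♙ ♙ ♙│2
1│♖ · ♗ ♕ ♔ ♗ · ♖│1
  ─────────────────
  a b c d e f g h

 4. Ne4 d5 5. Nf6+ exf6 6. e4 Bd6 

  a b c d e f g h
  ─────────────────
8│♜ · ♝ ♛ ♚ · · ♜│8
7│♟ ♟ ♟ · · ♟ ♟ ♟│7
6│· · · ♝ · ♟ · ♞│6
5│· · · ♟ ♘ · · ·│5
4│· · · · ♙ · · ·│4
3│· · · · · · · ·│3
2│♙ ♙ ♙ ♙ · ♙ ♙ ♙│2
1│♖ · ♗ ♕ ♔ ♗ · ♖│1
  ─────────────────
  a b c d e f g h

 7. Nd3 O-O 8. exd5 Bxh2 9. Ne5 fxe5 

  a b c d e f g h
  ─────────────────
8│♜ · ♝ ♛ · ♜ ♚ ·│8
7│♟ ♟ ♟ · · ♟ ♟ ♟│7
6│· · · · · · · ♞│6
5│· · · ♙ ♟ · · ·│5
4│· · · · · · · ·│4
3│· · · · · · · ·│3
2│♙ ♙ ♙ ♙ · ♙ ♙ ♝│2
1│♖ · ♗ ♕ ♔ ♗ · ♖│1
  ─────────────────
  a b c d e f g h

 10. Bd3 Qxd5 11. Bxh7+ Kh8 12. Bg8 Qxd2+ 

  a b c d e f g h
  ─────────────────
8│♜ · ♝ · · ♜ ♗ ♚│8
7│♟ ♟ ♟ · · ♟ ♟ ·│7
6│· · · · · · · ♞│6
5│· · · · ♟ · · ·│5
4│· · · · · · · ·│4
3│· · · · · · · ·│3
2│♙ ♙ ♙ ♛ · ♙ ♙ ♝│2
1│♖ · ♗ ♕ ♔ · · ♖│1
  ─────────────────
  a b c d e f g h

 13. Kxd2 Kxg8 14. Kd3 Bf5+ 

  a b c d e f g h
  ─────────────────
8│♜ · · · · ♜ ♚ ·│8
7│♟ ♟ ♟ · · ♟ ♟ ·│7
6│· · · · · · · ♞│6
5│· · · · ♟ ♝ · ·│5
4│· · · · · · · ·│4
3│· · · ♔ · · · ·│3
2│♙ ♙ ♙ · · ♙ ♙ ♝│2
1│♖ · ♗ ♕ · · · ♖│1
  ─────────────────
  a b c d e f g h


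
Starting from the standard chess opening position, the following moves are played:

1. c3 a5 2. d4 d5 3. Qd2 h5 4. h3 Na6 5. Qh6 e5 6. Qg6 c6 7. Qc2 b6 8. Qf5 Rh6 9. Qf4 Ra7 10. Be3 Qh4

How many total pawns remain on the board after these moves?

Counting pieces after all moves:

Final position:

  a b c d e f g h
  ─────────────────
8│· · ♝ · ♚ ♝ ♞ ·│8
7│♜ · · · · ♟ ♟ ·│7
6│♞ ♟ ♟ · · · · ♜│6
5│♟ · · ♟ ♟ · · ♟│5
4│· · · ♙ · ♕ · ♛│4
3│· · ♙ · ♗ · · ♙│3
2│♙ ♙ · · ♙ ♙ ♙ ·│2
1│♖ ♘ · · ♔ ♗ ♘ ♖│1
  ─────────────────
  a b c d e f g h


16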